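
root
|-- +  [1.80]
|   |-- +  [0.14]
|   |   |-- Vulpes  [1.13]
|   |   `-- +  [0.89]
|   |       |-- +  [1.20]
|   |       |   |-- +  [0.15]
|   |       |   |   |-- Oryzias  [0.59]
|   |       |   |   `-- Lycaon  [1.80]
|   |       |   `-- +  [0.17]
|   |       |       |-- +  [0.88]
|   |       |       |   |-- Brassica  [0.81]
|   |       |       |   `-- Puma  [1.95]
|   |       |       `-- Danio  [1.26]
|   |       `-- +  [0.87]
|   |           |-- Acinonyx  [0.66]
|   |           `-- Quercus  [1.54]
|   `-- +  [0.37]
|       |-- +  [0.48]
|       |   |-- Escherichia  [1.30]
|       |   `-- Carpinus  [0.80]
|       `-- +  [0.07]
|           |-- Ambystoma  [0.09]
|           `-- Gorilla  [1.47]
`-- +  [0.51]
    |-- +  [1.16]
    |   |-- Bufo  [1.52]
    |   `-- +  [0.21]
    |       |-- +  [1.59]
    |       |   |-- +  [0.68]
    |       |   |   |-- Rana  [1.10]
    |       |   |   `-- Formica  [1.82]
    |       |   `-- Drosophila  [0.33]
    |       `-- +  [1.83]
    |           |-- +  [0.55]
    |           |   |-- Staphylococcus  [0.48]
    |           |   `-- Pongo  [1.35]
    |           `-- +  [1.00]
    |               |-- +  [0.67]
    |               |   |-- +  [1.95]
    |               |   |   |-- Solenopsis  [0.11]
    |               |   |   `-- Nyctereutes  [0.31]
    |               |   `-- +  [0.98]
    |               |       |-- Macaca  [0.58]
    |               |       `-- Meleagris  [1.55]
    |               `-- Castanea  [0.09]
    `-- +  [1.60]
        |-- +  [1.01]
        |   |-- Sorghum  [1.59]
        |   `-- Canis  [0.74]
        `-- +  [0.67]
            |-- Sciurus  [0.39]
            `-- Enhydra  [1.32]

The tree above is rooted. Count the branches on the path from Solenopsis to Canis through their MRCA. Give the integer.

10

The MRCA of Solenopsis and Canis is the node subtending ((Bufo,(((Rana,Formica),Drosophila),((Staphylococcus,Pongo),(((Solenopsis,Nyctereutes),(Macaca,Meleagris)),Castanea)))),((Sorghum,Canis),(Sciurus,Enhydra))).
From Solenopsis up to that node: 7 branches. From Canis up to the same node: 3 branches. Total: 7 + 3 = 10.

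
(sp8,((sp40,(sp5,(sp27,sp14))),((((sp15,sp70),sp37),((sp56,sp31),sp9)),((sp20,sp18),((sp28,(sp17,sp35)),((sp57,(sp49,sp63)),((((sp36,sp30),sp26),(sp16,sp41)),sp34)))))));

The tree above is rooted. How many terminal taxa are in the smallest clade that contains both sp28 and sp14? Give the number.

The MRCA of sp28 and sp14 is the node subtending ((sp40,(sp5,(sp27,sp14))),((((sp15,sp70),sp37),((sp56,sp31),sp9)),((sp20,sp18),((sp28,(sp17,sp35)),((sp57,(sp49,sp63)),((((sp36,sp30),sp26),(sp16,sp41)),sp34)))))).
That clade contains 24 terminal taxa: sp14, sp15, sp16, sp17, sp18, sp20, sp26, sp27, sp28, sp30, sp31, sp34, sp35, sp36, sp37, sp40, sp41, sp49, sp5, sp56, sp57, sp63, sp70, sp9.

24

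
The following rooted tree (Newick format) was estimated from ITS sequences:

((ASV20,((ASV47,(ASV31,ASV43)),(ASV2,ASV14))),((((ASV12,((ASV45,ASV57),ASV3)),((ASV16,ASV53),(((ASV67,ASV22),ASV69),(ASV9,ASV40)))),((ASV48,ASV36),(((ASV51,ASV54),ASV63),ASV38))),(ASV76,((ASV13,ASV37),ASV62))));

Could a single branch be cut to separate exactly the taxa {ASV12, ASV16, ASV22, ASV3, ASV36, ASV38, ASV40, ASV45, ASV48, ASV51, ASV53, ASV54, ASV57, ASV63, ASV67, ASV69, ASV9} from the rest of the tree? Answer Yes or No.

Yes

The most recent common ancestor of these taxa subtends (((ASV12,((ASV45,ASV57),ASV3)),((ASV16,ASV53),(((ASV67,ASV22),ASV69),(ASV9,ASV40)))),((ASV48,ASV36),(((ASV51,ASV54),ASV63),ASV38))).
That clade has exactly 17 tips — every listed taxon and nothing else — so the group is monophyletic.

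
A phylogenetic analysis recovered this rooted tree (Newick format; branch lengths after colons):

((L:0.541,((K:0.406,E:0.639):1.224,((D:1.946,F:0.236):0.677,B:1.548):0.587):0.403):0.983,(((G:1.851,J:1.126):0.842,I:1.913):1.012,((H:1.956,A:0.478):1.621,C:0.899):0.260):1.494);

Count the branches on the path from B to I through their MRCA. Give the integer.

7

The MRCA of B and I is the root of the tree.
From B up to that node: 4 branches. From I up to the same node: 3 branches. Total: 4 + 3 = 7.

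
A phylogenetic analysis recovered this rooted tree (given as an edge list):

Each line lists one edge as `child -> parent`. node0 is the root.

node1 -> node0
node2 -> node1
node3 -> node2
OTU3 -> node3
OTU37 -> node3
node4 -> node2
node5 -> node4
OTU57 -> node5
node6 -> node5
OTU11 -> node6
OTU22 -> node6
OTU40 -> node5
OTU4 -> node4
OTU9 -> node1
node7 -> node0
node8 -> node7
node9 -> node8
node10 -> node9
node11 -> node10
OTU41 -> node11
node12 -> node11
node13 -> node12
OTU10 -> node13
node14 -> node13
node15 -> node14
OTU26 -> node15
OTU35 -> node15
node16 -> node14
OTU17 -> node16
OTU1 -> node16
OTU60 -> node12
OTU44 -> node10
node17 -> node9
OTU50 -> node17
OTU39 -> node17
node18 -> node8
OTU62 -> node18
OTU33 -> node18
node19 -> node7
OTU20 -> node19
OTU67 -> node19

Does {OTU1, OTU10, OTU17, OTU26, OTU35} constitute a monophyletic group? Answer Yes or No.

Yes

The most recent common ancestor of these taxa subtends (OTU10,((OTU26,OTU35),(OTU17,OTU1))).
That clade has exactly 5 tips — every listed taxon and nothing else — so the group is monophyletic.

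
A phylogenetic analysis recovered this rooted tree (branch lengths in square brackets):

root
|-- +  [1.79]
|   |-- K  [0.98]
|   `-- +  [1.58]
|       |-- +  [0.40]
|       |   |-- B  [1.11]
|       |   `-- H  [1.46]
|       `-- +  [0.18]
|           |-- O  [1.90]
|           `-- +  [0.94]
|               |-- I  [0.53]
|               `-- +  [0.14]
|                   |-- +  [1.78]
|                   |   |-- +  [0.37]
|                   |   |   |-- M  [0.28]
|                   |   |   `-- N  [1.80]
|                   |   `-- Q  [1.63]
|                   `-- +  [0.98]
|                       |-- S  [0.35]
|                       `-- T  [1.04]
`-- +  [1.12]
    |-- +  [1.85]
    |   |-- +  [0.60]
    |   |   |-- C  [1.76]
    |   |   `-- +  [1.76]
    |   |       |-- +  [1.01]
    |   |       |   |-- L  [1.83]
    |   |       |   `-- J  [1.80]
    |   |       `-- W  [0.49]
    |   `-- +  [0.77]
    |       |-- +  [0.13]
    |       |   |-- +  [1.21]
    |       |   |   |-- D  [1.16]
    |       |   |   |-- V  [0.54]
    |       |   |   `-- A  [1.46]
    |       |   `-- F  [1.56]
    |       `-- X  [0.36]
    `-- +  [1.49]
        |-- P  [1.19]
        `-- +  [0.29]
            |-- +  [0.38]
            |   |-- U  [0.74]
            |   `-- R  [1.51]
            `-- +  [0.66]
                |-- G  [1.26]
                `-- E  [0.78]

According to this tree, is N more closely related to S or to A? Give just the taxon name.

S

The MRCA of N and S subtends (((M,N),Q),(S,T)) (5 taxa).
The MRCA of N and A is the root, subtending the entire tree (24 taxa).
The first is nested inside the second, so N shares a more recent common ancestor with S.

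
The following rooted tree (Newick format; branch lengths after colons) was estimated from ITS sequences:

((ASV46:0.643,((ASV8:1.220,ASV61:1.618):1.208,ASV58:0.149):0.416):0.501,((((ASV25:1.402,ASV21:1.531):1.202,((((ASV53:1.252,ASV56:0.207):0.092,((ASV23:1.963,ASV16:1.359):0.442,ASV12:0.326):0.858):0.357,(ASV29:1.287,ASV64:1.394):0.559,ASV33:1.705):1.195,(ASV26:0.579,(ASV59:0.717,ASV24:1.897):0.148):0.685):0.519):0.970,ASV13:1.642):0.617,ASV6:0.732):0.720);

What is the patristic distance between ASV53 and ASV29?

3.547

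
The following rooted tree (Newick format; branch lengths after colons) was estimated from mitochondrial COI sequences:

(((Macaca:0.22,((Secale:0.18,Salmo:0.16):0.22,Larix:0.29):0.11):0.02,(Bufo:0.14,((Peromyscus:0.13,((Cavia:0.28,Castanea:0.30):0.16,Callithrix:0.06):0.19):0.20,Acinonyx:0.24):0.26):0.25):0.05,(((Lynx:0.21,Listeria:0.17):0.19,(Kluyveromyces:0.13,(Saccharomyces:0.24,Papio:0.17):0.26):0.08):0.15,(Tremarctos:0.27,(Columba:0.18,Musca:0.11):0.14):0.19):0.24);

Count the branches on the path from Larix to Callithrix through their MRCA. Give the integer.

The MRCA of Larix and Callithrix is the node subtending ((Macaca,((Secale,Salmo),Larix)),(Bufo,((Peromyscus,((Cavia,Castanea),Callithrix)),Acinonyx))).
From Larix up to that node: 3 branches. From Callithrix up to the same node: 5 branches. Total: 3 + 5 = 8.

8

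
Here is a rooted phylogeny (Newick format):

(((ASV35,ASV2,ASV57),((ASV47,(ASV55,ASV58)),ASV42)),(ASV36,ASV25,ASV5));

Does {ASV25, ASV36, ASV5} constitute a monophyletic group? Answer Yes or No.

Yes

The most recent common ancestor of these taxa subtends (ASV36,ASV25,ASV5).
That clade has exactly 3 tips — every listed taxon and nothing else — so the group is monophyletic.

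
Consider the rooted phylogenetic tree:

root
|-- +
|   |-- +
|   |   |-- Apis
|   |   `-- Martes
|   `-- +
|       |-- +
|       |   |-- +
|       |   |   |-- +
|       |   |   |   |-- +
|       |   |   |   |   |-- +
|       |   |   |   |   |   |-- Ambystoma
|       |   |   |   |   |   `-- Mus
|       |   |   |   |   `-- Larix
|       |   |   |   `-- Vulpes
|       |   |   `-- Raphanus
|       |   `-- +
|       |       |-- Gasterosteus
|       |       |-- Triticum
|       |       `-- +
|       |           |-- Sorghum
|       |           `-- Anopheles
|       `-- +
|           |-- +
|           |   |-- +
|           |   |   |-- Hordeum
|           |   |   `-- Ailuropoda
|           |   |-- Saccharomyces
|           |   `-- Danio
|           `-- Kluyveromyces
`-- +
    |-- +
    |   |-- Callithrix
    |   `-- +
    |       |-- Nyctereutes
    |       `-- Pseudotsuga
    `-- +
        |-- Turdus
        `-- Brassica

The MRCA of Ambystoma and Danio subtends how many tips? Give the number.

The MRCA of Ambystoma and Danio is the node subtending ((((((Ambystoma,Mus),Larix),Vulpes),Raphanus),(Gasterosteus,Triticum,(Sorghum,Anopheles))),(((Hordeum,Ailuropoda),Saccharomyces,Danio),Kluyveromyces)).
That clade contains 14 terminal taxa: Ailuropoda, Ambystoma, Anopheles, Danio, Gasterosteus, Hordeum, Kluyveromyces, Larix, Mus, Raphanus, Saccharomyces, Sorghum, Triticum, Vulpes.

14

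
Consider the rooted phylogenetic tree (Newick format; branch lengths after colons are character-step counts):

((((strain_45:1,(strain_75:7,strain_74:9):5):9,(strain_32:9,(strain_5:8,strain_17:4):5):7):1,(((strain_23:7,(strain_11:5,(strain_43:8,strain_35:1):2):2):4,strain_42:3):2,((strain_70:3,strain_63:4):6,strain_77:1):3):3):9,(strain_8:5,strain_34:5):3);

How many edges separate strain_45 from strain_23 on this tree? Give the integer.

7

The MRCA of strain_45 and strain_23 is the node subtending (((strain_45,(strain_75,strain_74)),(strain_32,(strain_5,strain_17))),(((strain_23,(strain_11,(strain_43,strain_35))),strain_42),((strain_70,strain_63),strain_77))).
From strain_45 up to that node: 3 branches. From strain_23 up to the same node: 4 branches. Total: 3 + 4 = 7.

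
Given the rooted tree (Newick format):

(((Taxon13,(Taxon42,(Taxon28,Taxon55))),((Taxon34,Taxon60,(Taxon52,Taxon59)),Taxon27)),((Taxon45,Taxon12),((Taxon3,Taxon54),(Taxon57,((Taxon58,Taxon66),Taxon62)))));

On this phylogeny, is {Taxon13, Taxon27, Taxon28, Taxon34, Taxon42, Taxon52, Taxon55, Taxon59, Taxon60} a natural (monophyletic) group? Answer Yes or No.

The most recent common ancestor of these taxa subtends ((Taxon13,(Taxon42,(Taxon28,Taxon55))),((Taxon34,Taxon60,(Taxon52,Taxon59)),Taxon27)).
That clade has exactly 9 tips — every listed taxon and nothing else — so the group is monophyletic.

Yes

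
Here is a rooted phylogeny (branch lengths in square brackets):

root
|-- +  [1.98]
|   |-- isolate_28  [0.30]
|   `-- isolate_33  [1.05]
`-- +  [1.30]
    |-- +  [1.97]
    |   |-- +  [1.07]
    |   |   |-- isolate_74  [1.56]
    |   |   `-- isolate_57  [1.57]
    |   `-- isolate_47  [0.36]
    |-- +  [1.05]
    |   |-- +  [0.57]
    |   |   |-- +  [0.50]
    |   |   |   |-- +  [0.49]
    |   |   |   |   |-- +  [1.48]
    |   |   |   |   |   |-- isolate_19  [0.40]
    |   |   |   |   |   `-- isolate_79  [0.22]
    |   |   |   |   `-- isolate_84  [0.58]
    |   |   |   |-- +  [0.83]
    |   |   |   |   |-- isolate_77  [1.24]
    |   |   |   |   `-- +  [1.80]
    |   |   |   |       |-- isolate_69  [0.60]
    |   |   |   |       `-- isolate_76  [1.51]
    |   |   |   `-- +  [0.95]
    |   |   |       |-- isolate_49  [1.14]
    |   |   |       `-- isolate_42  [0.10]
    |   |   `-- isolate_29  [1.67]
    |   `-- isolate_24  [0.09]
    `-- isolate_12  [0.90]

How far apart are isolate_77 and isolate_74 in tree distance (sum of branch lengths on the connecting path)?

8.79

The path runs isolate_77 → … → MRCA → … → isolate_74; the MRCA is the node subtending (((isolate_74,isolate_57),isolate_47),(((((isolate_19,isolate_79),isolate_84),(isolate_77,(isolate_69,isolate_76)),(isolate_49,isolate_42)),isolate_29),isolate_24),isolate_12).
Branch lengths along that path: 1.24 + 0.83 + 0.50 + 0.57 + 1.05 + 1.97 + 1.07 + 1.56 = 8.79.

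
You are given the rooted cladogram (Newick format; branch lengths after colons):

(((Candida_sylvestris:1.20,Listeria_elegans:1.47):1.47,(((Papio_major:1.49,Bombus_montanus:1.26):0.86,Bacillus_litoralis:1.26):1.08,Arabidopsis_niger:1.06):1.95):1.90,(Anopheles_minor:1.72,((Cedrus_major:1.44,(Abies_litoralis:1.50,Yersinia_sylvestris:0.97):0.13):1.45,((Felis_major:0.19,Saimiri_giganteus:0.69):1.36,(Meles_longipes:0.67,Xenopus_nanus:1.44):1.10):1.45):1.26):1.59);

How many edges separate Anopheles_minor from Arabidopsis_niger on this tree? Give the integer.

The MRCA of Anopheles_minor and Arabidopsis_niger is the root of the tree.
From Anopheles_minor up to that node: 2 branches. From Arabidopsis_niger up to the same node: 3 branches. Total: 2 + 3 = 5.

5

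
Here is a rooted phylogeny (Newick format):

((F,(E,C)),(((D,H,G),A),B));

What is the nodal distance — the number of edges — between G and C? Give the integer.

The MRCA of G and C is the root of the tree.
From G up to that node: 4 branches. From C up to the same node: 3 branches. Total: 4 + 3 = 7.

7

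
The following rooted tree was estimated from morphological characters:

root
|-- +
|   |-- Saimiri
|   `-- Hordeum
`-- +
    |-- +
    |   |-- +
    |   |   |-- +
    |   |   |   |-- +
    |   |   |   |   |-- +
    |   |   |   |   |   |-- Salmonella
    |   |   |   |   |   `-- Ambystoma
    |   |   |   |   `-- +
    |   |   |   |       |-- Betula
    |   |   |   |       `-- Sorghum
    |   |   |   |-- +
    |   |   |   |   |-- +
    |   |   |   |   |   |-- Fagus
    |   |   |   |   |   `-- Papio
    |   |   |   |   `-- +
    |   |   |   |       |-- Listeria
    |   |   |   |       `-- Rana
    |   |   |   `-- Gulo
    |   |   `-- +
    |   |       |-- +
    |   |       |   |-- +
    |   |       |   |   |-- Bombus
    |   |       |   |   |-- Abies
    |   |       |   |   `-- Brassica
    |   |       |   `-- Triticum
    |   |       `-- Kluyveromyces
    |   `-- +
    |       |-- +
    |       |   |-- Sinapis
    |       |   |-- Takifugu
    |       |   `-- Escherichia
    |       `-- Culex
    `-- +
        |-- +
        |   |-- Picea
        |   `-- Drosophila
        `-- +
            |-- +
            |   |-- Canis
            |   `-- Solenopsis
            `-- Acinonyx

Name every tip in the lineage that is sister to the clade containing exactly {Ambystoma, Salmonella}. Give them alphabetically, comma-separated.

The clade containing exactly {Ambystoma, Salmonella} attaches to the tree at the node subtending ((Salmonella,Ambystoma),(Betula,Sorghum)).
The other lineage descending from that same node — the sister group — is (Betula,Sorghum); its 2 tips in alphabetical order are the answer.

Betula, Sorghum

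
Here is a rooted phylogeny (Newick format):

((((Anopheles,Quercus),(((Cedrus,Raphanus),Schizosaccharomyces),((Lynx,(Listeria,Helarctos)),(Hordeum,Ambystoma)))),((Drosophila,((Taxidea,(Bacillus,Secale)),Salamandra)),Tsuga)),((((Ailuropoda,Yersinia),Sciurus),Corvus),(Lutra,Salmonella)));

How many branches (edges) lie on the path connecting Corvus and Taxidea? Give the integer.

The MRCA of Corvus and Taxidea is the root of the tree.
From Corvus up to that node: 3 branches. From Taxidea up to the same node: 6 branches. Total: 3 + 6 = 9.

9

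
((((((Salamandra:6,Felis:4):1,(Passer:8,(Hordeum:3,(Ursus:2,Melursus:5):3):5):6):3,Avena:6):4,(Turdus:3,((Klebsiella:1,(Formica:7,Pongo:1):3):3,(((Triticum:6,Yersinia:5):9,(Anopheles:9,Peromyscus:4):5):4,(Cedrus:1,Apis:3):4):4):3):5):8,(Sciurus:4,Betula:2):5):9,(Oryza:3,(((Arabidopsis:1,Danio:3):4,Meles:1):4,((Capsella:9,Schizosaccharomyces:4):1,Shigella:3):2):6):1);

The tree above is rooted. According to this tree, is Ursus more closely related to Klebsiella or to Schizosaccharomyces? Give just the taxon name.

The MRCA of Ursus and Klebsiella subtends ((((Salamandra,Felis),(Passer,(Hordeum,(Ursus,Melursus)))),Avena),(Turdus,((Klebsiella,(Formica,Pongo)),(((Triticum,Yersinia),(Anopheles,Peromyscus)),(Cedrus,Apis))))) (17 taxa).
The MRCA of Ursus and Schizosaccharomyces is the root, subtending the entire tree (26 taxa).
The first is nested inside the second, so Ursus shares a more recent common ancestor with Klebsiella.

Klebsiella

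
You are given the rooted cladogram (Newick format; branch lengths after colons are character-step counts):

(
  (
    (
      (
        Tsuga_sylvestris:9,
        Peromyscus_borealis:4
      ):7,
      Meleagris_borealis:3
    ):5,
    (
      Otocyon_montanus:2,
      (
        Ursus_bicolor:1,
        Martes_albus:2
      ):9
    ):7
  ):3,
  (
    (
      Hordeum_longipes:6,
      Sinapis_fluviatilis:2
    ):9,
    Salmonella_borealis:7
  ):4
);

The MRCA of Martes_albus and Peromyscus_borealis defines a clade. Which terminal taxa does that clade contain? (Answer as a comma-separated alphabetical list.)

Tracing Martes_albus: it sits inside (Ursus_bicolor,Martes_albus).
Tracing Peromyscus_borealis: it sits inside (Tsuga_sylvestris,Peromyscus_borealis).
The smallest clade enclosing both is (((Tsuga_sylvestris,Peromyscus_borealis),Meleagris_borealis),(Otocyon_montanus,(Ursus_bicolor,Martes_albus))); the answer is its 6 terminal taxa in alphabetical order.

Martes_albus, Meleagris_borealis, Otocyon_montanus, Peromyscus_borealis, Tsuga_sylvestris, Ursus_bicolor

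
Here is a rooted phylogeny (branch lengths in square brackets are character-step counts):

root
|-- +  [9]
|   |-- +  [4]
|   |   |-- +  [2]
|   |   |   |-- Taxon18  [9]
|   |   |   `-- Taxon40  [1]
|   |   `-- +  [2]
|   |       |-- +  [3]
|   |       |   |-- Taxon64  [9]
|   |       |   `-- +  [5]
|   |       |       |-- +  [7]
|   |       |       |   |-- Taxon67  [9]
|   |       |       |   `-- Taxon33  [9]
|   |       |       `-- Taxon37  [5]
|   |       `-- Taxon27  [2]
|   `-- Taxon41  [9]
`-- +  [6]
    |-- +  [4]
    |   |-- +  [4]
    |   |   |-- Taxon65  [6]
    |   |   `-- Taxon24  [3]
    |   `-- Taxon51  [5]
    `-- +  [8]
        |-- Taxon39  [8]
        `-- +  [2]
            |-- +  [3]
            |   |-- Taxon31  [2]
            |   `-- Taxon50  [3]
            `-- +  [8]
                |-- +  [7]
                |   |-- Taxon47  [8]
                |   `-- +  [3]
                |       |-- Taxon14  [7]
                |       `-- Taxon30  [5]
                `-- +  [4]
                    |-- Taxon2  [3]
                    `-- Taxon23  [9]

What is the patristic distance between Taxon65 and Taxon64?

The path runs Taxon65 → … → MRCA → … → Taxon64; the MRCA is the root of the tree.
Branch lengths along that path: 6 + 4 + 4 + 6 + 9 + 4 + 2 + 3 + 9 = 47.

47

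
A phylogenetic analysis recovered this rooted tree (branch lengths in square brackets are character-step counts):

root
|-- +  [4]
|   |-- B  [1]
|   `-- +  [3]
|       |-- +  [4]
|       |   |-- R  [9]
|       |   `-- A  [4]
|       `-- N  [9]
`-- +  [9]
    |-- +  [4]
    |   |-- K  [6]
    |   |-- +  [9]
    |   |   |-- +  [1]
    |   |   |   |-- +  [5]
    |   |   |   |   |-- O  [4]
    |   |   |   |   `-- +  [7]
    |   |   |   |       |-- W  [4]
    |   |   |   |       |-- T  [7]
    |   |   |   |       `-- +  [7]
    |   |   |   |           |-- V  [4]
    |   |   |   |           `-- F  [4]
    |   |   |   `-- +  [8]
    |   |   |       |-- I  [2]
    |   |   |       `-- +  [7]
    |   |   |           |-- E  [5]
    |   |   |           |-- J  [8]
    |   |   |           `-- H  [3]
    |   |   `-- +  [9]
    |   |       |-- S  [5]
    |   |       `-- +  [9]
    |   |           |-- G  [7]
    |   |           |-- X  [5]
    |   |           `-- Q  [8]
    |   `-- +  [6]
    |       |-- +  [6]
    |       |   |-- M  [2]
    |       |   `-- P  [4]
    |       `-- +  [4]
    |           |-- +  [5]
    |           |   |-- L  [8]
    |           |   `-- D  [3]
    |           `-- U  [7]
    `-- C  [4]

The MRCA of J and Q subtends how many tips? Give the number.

The MRCA of J and Q is the node subtending (((O,(W,T,(V,F))),(I,(E,J,H))),(S,(G,X,Q))).
That clade contains 13 terminal taxa: E, F, G, H, I, J, O, Q, S, T, V, W, X.

13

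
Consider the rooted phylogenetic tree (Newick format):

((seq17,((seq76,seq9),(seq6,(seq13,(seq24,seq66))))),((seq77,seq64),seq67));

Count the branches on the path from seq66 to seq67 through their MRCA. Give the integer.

8

The MRCA of seq66 and seq67 is the root of the tree.
From seq66 up to that node: 6 branches. From seq67 up to the same node: 2 branches. Total: 6 + 2 = 8.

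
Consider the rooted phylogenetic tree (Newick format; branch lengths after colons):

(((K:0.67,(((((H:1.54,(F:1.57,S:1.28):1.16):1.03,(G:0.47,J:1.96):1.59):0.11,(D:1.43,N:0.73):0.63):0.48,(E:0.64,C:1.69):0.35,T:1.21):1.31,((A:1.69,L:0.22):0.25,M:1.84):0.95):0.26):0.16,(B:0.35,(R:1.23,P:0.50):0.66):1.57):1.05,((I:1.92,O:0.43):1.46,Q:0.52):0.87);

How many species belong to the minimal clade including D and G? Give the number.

7

The MRCA of D and G is the node subtending (((H,(F,S)),(G,J)),(D,N)).
That clade contains 7 terminal taxa: D, F, G, H, J, N, S.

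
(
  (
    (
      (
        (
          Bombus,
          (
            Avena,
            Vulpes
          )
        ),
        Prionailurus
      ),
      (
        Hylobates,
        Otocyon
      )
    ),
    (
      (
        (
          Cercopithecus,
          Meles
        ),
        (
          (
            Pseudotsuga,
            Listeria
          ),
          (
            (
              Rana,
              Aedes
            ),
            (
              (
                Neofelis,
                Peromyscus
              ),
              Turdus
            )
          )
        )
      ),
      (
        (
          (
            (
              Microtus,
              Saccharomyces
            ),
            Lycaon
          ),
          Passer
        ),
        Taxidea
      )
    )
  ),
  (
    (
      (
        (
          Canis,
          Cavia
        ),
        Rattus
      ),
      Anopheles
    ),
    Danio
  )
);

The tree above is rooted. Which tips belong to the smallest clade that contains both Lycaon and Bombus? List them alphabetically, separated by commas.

Aedes, Avena, Bombus, Cercopithecus, Hylobates, Listeria, Lycaon, Meles, Microtus, Neofelis, Otocyon, Passer, Peromyscus, Prionailurus, Pseudotsuga, Rana, Saccharomyces, Taxidea, Turdus, Vulpes

Tracing Lycaon: it sits inside ((Microtus,Saccharomyces),Lycaon).
Tracing Bombus: it sits inside (Bombus,(Avena,Vulpes)).
The smallest clade enclosing both is ((((Bombus,(Avena,Vulpes)),Prionailurus),(Hylobates,Otocyon)),(((Cercopithecus,Meles),((Pseudotsuga,Listeria),((Rana,Aedes),((Neofelis,Peromyscus),Turdus)))),((((Microtus,Saccharomyces),Lycaon),Passer),Taxidea))); the answer is its 20 terminal taxa in alphabetical order.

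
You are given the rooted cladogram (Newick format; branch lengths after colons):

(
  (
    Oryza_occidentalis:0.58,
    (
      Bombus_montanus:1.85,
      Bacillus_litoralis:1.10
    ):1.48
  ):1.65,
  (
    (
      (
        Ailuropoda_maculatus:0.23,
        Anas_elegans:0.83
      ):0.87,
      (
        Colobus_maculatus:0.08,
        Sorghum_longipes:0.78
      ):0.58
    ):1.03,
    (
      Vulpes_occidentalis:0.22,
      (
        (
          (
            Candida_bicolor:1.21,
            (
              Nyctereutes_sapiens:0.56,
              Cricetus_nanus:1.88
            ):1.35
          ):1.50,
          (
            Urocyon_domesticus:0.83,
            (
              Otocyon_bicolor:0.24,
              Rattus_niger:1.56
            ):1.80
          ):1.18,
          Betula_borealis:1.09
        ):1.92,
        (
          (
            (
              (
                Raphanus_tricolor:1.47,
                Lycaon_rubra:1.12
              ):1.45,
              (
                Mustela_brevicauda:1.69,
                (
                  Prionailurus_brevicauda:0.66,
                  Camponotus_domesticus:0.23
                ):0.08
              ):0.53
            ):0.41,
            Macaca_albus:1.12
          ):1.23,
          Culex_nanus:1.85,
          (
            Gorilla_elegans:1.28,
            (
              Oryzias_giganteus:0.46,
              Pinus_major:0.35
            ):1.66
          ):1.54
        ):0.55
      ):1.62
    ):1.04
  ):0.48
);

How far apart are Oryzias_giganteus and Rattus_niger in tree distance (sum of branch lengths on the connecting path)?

10.67

The path runs Oryzias_giganteus → … → MRCA → … → Rattus_niger; the MRCA is the node subtending (((Candida_bicolor,(Nyctereutes_sapiens,Cricetus_nanus)),(Urocyon_domesticus,(Otocyon_bicolor,Rattus_niger)),Betula_borealis),((((Raphanus_tricolor,Lycaon_rubra),(Mustela_brevicauda,(Prionailurus_brevicauda,Camponotus_domesticus))),Macaca_albus),Culex_nanus,(Gorilla_elegans,(Oryzias_giganteus,Pinus_major)))).
Branch lengths along that path: 0.46 + 1.66 + 1.54 + 0.55 + 1.92 + 1.18 + 1.80 + 1.56 = 10.67.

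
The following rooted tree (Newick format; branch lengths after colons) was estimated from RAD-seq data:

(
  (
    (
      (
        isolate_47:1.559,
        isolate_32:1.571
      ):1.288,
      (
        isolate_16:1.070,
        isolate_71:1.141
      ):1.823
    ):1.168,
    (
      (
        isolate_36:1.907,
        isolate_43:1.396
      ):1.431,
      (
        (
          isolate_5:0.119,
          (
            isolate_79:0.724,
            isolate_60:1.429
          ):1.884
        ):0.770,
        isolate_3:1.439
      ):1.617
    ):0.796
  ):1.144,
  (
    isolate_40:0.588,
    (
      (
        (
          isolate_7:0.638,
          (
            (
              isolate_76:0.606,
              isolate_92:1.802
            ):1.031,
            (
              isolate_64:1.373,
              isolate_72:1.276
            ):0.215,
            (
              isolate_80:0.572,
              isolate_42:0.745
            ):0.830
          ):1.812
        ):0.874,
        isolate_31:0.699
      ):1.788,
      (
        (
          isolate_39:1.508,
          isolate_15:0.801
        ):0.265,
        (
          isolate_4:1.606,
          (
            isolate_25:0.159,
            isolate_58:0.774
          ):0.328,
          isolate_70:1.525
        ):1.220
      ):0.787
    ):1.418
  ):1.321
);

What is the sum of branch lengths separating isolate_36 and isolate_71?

The path runs isolate_36 → … → MRCA → … → isolate_71; the MRCA is the node subtending (((isolate_47,isolate_32),(isolate_16,isolate_71)),((isolate_36,isolate_43),((isolate_5,(isolate_79,isolate_60)),isolate_3))).
Branch lengths along that path: 1.907 + 1.431 + 0.796 + 1.168 + 1.823 + 1.141 = 8.266.

8.266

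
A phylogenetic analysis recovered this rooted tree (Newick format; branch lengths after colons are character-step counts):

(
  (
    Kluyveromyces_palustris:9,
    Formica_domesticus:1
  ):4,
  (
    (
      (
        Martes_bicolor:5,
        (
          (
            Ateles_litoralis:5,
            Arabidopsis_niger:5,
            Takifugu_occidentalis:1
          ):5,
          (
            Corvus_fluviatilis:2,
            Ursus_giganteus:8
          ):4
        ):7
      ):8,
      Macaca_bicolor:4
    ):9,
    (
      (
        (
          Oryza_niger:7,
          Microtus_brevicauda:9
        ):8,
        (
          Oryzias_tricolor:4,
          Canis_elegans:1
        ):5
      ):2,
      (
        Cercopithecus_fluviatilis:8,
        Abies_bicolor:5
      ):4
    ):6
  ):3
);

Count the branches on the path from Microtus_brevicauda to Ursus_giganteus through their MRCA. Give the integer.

The MRCA of Microtus_brevicauda and Ursus_giganteus is the node subtending (((Martes_bicolor,((Ateles_litoralis,Arabidopsis_niger,Takifugu_occidentalis),(Corvus_fluviatilis,Ursus_giganteus))),Macaca_bicolor),(((Oryza_niger,Microtus_brevicauda),(Oryzias_tricolor,Canis_elegans)),(Cercopithecus_fluviatilis,Abies_bicolor))).
From Microtus_brevicauda up to that node: 4 branches. From Ursus_giganteus up to the same node: 5 branches. Total: 4 + 5 = 9.

9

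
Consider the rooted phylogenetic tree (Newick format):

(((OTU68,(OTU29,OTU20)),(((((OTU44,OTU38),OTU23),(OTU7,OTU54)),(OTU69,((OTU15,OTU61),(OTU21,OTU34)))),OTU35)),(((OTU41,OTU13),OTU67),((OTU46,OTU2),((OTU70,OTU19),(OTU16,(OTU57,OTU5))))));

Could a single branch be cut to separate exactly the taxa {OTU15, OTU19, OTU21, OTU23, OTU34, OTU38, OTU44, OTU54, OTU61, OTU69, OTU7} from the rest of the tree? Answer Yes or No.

The MRCA of the listed taxa is the root, so the smallest clade containing them is the whole tree.
That clade also contains OTU13, OTU16, OTU2, OTU20, OTU29, OTU35, OTU41, OTU46, OTU5, OTU57, OTU67, OTU68, OTU70, which are not in the proposed group, so the group is not monophyletic.

No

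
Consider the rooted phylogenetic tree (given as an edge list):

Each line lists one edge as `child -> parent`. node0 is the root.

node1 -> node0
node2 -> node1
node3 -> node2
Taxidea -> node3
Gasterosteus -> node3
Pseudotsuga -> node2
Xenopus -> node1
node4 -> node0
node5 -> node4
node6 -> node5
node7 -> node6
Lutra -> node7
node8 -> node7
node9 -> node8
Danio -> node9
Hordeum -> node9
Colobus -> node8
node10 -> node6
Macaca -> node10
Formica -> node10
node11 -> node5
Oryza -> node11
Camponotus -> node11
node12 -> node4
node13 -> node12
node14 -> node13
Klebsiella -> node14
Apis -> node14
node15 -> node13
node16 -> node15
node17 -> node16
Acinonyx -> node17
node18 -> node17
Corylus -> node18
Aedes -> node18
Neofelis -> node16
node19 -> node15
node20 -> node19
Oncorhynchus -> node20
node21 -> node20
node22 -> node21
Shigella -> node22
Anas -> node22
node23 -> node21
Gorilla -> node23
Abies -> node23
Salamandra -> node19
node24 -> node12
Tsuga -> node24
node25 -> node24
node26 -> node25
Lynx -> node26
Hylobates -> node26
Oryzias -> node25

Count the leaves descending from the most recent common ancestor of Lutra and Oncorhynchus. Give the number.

The MRCA of Lutra and Oncorhynchus is the node subtending ((((Lutra,((Danio,Hordeum),Colobus)),(Macaca,Formica)),(Oryza,Camponotus)),(((Klebsiella,Apis),(((Acinonyx,(Corylus,Aedes)),Neofelis),((Oncorhynchus,((Shigella,Anas),(Gorilla,Abies))),Salamandra))),(Tsuga,((Lynx,Hylobates),Oryzias)))).
That clade contains 24 terminal taxa: Abies, Acinonyx, Aedes, Anas, Apis, Camponotus, Colobus, Corylus, Danio, Formica, Gorilla, Hordeum, Hylobates, Klebsiella, Lutra, Lynx, Macaca, Neofelis, Oncorhynchus, Oryza, Oryzias, Salamandra, Shigella, Tsuga.

24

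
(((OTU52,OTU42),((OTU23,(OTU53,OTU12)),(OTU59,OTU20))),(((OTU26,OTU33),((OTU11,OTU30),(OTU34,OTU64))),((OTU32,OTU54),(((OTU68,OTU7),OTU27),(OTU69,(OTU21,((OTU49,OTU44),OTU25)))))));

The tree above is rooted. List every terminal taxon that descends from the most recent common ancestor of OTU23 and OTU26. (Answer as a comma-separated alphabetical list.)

Tracing OTU23: it sits inside (OTU23,(OTU53,OTU12)).
Tracing OTU26: it sits inside (OTU26,OTU33).
The smallest clade enclosing both is the whole tree (their MRCA is the root), so the answer is all 23 tips in alphabetical order.

OTU11, OTU12, OTU20, OTU21, OTU23, OTU25, OTU26, OTU27, OTU30, OTU32, OTU33, OTU34, OTU42, OTU44, OTU49, OTU52, OTU53, OTU54, OTU59, OTU64, OTU68, OTU69, OTU7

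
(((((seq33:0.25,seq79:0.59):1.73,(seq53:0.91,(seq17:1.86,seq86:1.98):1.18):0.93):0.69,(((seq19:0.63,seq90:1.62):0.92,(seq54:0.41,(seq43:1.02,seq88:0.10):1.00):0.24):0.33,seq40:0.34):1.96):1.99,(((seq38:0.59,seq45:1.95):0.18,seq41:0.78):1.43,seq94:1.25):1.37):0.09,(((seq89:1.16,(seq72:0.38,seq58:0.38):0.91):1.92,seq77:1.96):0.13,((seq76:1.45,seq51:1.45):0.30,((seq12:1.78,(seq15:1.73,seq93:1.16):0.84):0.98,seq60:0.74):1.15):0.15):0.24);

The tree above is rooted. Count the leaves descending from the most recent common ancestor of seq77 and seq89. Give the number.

4

The MRCA of seq77 and seq89 is the node subtending ((seq89,(seq72,seq58)),seq77).
That clade contains 4 terminal taxa: seq58, seq72, seq77, seq89.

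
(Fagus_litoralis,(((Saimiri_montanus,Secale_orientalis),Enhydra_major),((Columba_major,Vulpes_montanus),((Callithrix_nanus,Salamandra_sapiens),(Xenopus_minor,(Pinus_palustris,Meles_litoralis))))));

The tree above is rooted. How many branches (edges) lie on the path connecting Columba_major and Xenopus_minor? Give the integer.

5

The MRCA of Columba_major and Xenopus_minor is the node subtending ((Columba_major,Vulpes_montanus),((Callithrix_nanus,Salamandra_sapiens),(Xenopus_minor,(Pinus_palustris,Meles_litoralis)))).
From Columba_major up to that node: 2 branches. From Xenopus_minor up to the same node: 3 branches. Total: 2 + 3 = 5.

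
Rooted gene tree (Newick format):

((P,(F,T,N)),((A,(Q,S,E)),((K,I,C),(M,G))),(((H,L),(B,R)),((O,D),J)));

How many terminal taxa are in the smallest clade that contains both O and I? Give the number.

The MRCA of O and I is the root, so the clade is the entire tree.
That clade contains 20 terminal taxa: A, B, C, D, E, F, G, H, I, J, K, L, M, N, O, P, Q, R, S, T.

20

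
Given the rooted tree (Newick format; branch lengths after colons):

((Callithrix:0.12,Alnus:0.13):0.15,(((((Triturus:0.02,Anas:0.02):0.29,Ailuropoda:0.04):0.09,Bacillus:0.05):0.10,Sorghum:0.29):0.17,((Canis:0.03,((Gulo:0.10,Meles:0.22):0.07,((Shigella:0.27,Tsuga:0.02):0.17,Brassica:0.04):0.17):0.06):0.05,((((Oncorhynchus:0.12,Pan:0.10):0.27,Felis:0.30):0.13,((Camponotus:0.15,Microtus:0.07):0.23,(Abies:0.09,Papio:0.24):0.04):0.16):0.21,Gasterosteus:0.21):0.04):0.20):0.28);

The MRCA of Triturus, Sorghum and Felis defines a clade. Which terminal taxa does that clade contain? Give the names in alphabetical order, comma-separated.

Tracing Triturus: it sits inside (Triturus,Anas).
Tracing Sorghum: it sits inside ((((Triturus,Anas),Ailuropoda),Bacillus),Sorghum).
Tracing Felis: it sits inside ((Oncorhynchus,Pan),Felis).
The smallest clade enclosing all 3 is (((((Triturus,Anas),Ailuropoda),Bacillus),Sorghum),((Canis,((Gulo,Meles),((Shigella,Tsuga),Brassica))),((((Oncorhynchus,Pan),Felis),((Camponotus,Microtus),(Abies,Papio))),Gasterosteus))); the answer is its 19 terminal taxa in alphabetical order.

Abies, Ailuropoda, Anas, Bacillus, Brassica, Camponotus, Canis, Felis, Gasterosteus, Gulo, Meles, Microtus, Oncorhynchus, Pan, Papio, Shigella, Sorghum, Triturus, Tsuga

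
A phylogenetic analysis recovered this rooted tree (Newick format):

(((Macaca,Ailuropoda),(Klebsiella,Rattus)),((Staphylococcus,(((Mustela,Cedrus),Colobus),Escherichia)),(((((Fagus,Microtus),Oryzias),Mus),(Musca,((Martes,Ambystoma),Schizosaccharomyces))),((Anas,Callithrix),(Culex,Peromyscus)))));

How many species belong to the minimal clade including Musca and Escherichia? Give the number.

17

The MRCA of Musca and Escherichia is the node subtending ((Staphylococcus,(((Mustela,Cedrus),Colobus),Escherichia)),(((((Fagus,Microtus),Oryzias),Mus),(Musca,((Martes,Ambystoma),Schizosaccharomyces))),((Anas,Callithrix),(Culex,Peromyscus)))).
That clade contains 17 terminal taxa: Ambystoma, Anas, Callithrix, Cedrus, Colobus, Culex, Escherichia, Fagus, Martes, Microtus, Mus, Musca, Mustela, Oryzias, Peromyscus, Schizosaccharomyces, Staphylococcus.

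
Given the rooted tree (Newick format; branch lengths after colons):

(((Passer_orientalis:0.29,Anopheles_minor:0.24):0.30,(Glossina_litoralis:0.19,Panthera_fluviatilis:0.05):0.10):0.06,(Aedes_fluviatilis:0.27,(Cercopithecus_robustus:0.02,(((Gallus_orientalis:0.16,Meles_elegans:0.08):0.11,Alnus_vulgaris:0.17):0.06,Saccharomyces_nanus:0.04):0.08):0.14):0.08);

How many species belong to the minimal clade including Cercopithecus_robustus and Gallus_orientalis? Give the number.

The MRCA of Cercopithecus_robustus and Gallus_orientalis is the node subtending (Cercopithecus_robustus,(((Gallus_orientalis,Meles_elegans),Alnus_vulgaris),Saccharomyces_nanus)).
That clade contains 5 terminal taxa: Alnus_vulgaris, Cercopithecus_robustus, Gallus_orientalis, Meles_elegans, Saccharomyces_nanus.

5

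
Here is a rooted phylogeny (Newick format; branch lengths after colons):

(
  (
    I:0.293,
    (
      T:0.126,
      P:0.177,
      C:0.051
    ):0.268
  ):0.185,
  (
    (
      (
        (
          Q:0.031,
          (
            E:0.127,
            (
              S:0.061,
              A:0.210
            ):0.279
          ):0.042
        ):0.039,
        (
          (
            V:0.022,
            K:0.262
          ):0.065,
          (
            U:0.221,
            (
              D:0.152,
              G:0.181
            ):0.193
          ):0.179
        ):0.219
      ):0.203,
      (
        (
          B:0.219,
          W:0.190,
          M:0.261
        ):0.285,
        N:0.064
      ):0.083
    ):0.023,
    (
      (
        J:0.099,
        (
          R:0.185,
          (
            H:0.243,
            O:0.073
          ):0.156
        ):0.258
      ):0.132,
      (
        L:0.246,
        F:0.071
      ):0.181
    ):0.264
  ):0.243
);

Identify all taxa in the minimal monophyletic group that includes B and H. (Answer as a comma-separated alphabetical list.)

A, B, D, E, F, G, H, J, K, L, M, N, O, Q, R, S, U, V, W

Tracing B: it sits inside (B,W,M).
Tracing H: it sits inside (H,O).
The smallest clade enclosing both is ((((Q,(E,(S,A))),((V,K),(U,(D,G)))),((B,W,M),N)),((J,(R,(H,O))),(L,F))); the answer is its 19 terminal taxa in alphabetical order.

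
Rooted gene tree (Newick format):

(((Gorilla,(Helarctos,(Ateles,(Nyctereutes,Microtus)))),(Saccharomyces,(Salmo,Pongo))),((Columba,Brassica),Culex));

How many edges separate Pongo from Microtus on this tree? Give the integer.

8

The MRCA of Pongo and Microtus is the node subtending ((Gorilla,(Helarctos,(Ateles,(Nyctereutes,Microtus)))),(Saccharomyces,(Salmo,Pongo))).
From Pongo up to that node: 3 branches. From Microtus up to the same node: 5 branches. Total: 3 + 5 = 8.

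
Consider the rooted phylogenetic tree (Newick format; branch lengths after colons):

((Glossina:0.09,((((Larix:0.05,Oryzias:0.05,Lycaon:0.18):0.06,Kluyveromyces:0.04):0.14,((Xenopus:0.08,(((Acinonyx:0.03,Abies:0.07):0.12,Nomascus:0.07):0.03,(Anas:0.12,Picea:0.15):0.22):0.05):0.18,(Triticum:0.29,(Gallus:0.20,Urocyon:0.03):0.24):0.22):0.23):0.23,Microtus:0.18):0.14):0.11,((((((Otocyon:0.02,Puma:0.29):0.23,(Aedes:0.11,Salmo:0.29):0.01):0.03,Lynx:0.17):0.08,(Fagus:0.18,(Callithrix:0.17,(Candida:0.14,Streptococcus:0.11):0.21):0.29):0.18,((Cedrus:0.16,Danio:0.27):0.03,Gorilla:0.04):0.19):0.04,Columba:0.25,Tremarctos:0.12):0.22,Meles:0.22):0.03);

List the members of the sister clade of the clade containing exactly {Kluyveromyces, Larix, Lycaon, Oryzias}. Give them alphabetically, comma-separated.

Abies, Acinonyx, Anas, Gallus, Nomascus, Picea, Triticum, Urocyon, Xenopus

The clade containing exactly {Kluyveromyces, Larix, Lycaon, Oryzias} attaches to the tree at the node subtending (((Larix,Oryzias,Lycaon),Kluyveromyces),((Xenopus,(((Acinonyx,Abies),Nomascus),(Anas,Picea))),(Triticum,(Gallus,Urocyon)))).
The other lineage descending from that same node — the sister group — is ((Xenopus,(((Acinonyx,Abies),Nomascus),(Anas,Picea))),(Triticum,(Gallus,Urocyon))); its 9 tips in alphabetical order are the answer.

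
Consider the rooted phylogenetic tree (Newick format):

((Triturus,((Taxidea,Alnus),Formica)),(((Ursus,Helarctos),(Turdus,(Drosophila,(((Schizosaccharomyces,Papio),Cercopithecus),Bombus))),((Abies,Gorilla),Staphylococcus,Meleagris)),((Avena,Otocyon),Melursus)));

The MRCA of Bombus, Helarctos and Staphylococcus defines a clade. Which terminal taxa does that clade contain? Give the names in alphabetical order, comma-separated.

Tracing Bombus: it sits inside (((Schizosaccharomyces,Papio),Cercopithecus),Bombus).
Tracing Helarctos: it sits inside (Ursus,Helarctos).
Tracing Staphylococcus: it sits inside ((Abies,Gorilla),Staphylococcus,Meleagris).
The smallest clade enclosing all 3 is ((Ursus,Helarctos),(Turdus,(Drosophila,(((Schizosaccharomyces,Papio),Cercopithecus),Bombus))),((Abies,Gorilla),Staphylococcus,Meleagris)); the answer is its 12 terminal taxa in alphabetical order.

Abies, Bombus, Cercopithecus, Drosophila, Gorilla, Helarctos, Meleagris, Papio, Schizosaccharomyces, Staphylococcus, Turdus, Ursus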